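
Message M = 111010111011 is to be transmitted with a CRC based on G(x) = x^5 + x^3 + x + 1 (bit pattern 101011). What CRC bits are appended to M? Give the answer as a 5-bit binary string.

10000

Append 5 zeros: 11101011101100000. Divide by 101011 (XOR where the leading bit is 1):
  pos 0: 111010 XOR 101011 = 010001
  pos 1: 100011 XOR 101011 = 001000
  pos 3: 100011 XOR 101011 = 001000
  pos 5: 100001 XOR 101011 = 001010
  pos 7: 101010 XOR 101011 = 000001
Remainder (last 5 bits) = 10000. This is the CRC / FCS.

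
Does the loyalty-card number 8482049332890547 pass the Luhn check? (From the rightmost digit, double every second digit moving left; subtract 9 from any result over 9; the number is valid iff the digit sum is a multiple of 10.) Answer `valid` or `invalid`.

From the right, keep odd positions and double even positions (subtract 9 from any doubled value over 9):
  doubled (positions 2,4,...): 8 0 7 6 9 0 7 7 → sum 44
  kept (positions 1,3,...): 7 5 9 2 3 4 2 4 → sum 36
Total = 80.
80 mod 10 = 0, so the number is valid.

valid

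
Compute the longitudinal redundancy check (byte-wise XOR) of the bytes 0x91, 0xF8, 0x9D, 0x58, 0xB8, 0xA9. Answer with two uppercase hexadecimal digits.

BD

XOR the bytes together:
  start with 0x91
  0x91 ⊕ 0xF8 = 0x69
  0x69 ⊕ 0x9D = 0xF4
  0xF4 ⊕ 0x58 = 0xAC
  0xAC ⊕ 0xB8 = 0x14
  0x14 ⊕ 0xA9 = 0xBD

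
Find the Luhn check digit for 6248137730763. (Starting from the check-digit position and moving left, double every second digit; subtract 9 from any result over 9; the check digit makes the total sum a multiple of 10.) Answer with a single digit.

9

Partial digits right→left: 3 6 7 0 3 7 7 3 1 8 4 2 6
Double every second digit counting from the check-digit position (so the 1st, 3rd, 5th, ... of the partial from the right).
  doubled (with −9 where >9): 6 5 6 5 2 8 3 → sum 35
  kept as-is: 6 0 7 3 8 2 → sum 26
Total = 35 + 26 = 61.
Check digit = (10 − (61 mod 10)) mod 10 = 9.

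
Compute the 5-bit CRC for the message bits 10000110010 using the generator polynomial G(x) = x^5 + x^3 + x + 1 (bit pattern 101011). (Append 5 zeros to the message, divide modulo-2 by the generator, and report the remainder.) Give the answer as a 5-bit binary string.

Append 5 zeros: 1000011001000000. Divide by 101011 (XOR where the leading bit is 1):
  pos 0: 100001 XOR 101011 = 001010
  pos 2: 101010 XOR 101011 = 000001
  pos 7: 101000 XOR 101011 = 000011
Remainder (last 5 bits) = 11000. This is the CRC / FCS.

11000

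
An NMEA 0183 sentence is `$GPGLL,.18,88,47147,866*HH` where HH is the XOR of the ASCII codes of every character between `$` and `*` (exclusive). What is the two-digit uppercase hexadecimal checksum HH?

7E

XOR the ASCII codes of the payload characters:
  'G' = 0x47 → acc = 0x47
  'P' = 0x50 → acc = 0x17
  'G' = 0x47 → acc = 0x50
  'L' = 0x4C → acc = 0x1C
  'L' = 0x4C → acc = 0x50
  ',' = 0x2C → acc = 0x7C
  '.' = 0x2E → acc = 0x52
  '1' = 0x31 → acc = 0x63
  '8' = 0x38 → acc = 0x5B
  ',' = 0x2C → acc = 0x77
  '8' = 0x38 → acc = 0x4F
  '8' = 0x38 → acc = 0x77
  ',' = 0x2C → acc = 0x5B
  '4' = 0x34 → acc = 0x6F
  '7' = 0x37 → acc = 0x58
  '1' = 0x31 → acc = 0x69
  '4' = 0x34 → acc = 0x5D
  '7' = 0x37 → acc = 0x6A
  ',' = 0x2C → acc = 0x46
  '8' = 0x38 → acc = 0x7E
  '6' = 0x36 → acc = 0x48
  '6' = 0x36 → acc = 0x7E
Checksum = 0x7E.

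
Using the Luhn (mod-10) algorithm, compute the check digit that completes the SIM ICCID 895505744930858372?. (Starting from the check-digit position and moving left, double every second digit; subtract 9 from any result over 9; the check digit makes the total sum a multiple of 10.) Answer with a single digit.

1

Partial digits right→left: 2 7 3 8 5 8 0 3 9 4 4 7 5 0 5 5 9 8
Double every second digit counting from the check-digit position (so the 1st, 3rd, 5th, ... of the partial from the right).
  doubled (with −9 where >9): 4 6 1 0 9 8 1 1 9 → sum 39
  kept as-is: 7 8 8 3 4 7 0 5 8 → sum 50
Total = 39 + 50 = 89.
Check digit = (10 − (89 mod 10)) mod 10 = 1.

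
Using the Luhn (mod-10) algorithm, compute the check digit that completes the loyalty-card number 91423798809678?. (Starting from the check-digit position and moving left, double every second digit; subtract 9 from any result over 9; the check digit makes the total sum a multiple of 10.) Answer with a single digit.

Partial digits right→left: 8 7 6 9 0 8 8 9 7 3 2 4 1 9
Double every second digit counting from the check-digit position (so the 1st, 3rd, 5th, ... of the partial from the right).
  doubled (with −9 where >9): 7 3 0 7 5 4 2 → sum 28
  kept as-is: 7 9 8 9 3 4 9 → sum 49
Total = 28 + 49 = 77.
Check digit = (10 − (77 mod 10)) mod 10 = 3.

3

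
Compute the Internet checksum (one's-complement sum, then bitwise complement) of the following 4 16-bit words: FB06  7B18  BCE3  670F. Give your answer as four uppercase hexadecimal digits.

One's-complement addition (fold any carry out of bit 15 back into bit 0):
  0xFB06 + 0x7B18 = 0x1761E → wrap carry → 0x761F
  0x761F + 0xBCE3 = 0x13302 → wrap carry → 0x3303
  0x3303 + 0x670F = 0x09A12
One's-complement sum = 0x9A12.
Checksum = ~0x9A12 & 0xFFFF = 0x65ED.

65ED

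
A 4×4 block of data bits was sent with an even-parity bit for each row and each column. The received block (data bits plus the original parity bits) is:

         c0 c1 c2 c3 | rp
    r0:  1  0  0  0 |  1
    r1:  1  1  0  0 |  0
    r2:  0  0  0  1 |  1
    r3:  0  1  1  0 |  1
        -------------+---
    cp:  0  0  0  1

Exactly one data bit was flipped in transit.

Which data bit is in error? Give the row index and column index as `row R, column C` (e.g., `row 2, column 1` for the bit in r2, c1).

row 3, column 2

Recompute each row's even parity and compare to rp:
  r0: data parity 1, sent rp 1 → ok
  r1: data parity 0, sent rp 0 → ok
  r2: data parity 1, sent rp 1 → ok
  r3: data parity 0, sent rp 1 → mismatch
Recompute each column's even parity and compare to cp:
  c0: data parity 0, sent cp 0 → ok
  c1: data parity 0, sent cp 0 → ok
  c2: data parity 1, sent cp 0 → mismatch
  c3: data parity 1, sent cp 1 → ok
Exactly one row (r3) and one column (c2) fail → the flipped bit is at their intersection.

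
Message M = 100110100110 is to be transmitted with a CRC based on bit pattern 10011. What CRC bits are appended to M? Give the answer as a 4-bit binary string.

Append 4 zeros: 1001101001100000. Divide by 10011 (XOR where the leading bit is 1):
  pos 0: 10011 XOR 10011 = 00000
  pos 6: 10011 XOR 10011 = 00000
Remainder (last 4 bits) = 0000. This is the CRC / FCS.

0000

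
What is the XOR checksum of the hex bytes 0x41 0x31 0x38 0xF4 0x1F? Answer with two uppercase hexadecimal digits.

A3

XOR the bytes together:
  start with 0x41
  0x41 ⊕ 0x31 = 0x70
  0x70 ⊕ 0x38 = 0x48
  0x48 ⊕ 0xF4 = 0xBC
  0xBC ⊕ 0x1F = 0xA3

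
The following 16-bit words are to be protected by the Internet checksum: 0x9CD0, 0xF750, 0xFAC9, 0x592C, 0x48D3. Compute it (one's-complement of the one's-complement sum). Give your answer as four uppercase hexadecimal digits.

One's-complement addition (fold any carry out of bit 15 back into bit 0):
  0x9CD0 + 0xF750 = 0x19420 → wrap carry → 0x9421
  0x9421 + 0xFAC9 = 0x18EEA → wrap carry → 0x8EEB
  0x8EEB + 0x592C = 0x0E817
  0xE817 + 0x48D3 = 0x130EA → wrap carry → 0x30EB
One's-complement sum = 0x30EB.
Checksum = ~0x30EB & 0xFFFF = 0xCF14.

CF14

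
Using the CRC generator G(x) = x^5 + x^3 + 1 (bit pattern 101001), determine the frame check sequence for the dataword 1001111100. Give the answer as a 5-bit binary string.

Append 5 zeros: 100111110000000. Divide by 101001 (XOR where the leading bit is 1):
  pos 0: 100111 XOR 101001 = 001110
  pos 2: 111011 XOR 101001 = 010010
  pos 3: 100100 XOR 101001 = 001101
  pos 5: 110100 XOR 101001 = 011101
  pos 6: 111010 XOR 101001 = 010011
  pos 7: 100110 XOR 101001 = 001111
  pos 9: 111100 XOR 101001 = 010101
Remainder (last 5 bits) = 10101. This is the CRC / FCS.

10101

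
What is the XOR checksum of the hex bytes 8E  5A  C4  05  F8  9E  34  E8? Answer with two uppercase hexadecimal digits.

XOR the bytes together:
  start with 0x8E
  0x8E ⊕ 0x5A = 0xD4
  0xD4 ⊕ 0xC4 = 0x10
  0x10 ⊕ 0x05 = 0x15
  0x15 ⊕ 0xF8 = 0xED
  0xED ⊕ 0x9E = 0x73
  0x73 ⊕ 0x34 = 0x47
  0x47 ⊕ 0xE8 = 0xAF

AF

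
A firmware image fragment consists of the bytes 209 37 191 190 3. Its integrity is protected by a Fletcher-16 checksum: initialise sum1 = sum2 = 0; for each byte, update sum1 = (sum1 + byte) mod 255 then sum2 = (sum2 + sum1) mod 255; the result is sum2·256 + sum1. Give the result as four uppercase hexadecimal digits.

Running sums (mod 255):
  after byte 0 (209): sum1=209, sum2=209
  after byte 1 (37): sum1=246, sum2=200
  after byte 2 (191): sum1=182, sum2=127
  after byte 3 (190): sum1=117, sum2=244
  after byte 4 (3): sum1=120, sum2=109
Checksum = sum2·256 + sum1 = 109·256 + 120 = 28024 = 0x6D78.

6D78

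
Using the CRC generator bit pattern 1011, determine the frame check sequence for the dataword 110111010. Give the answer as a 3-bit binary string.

101

Append 3 zeros: 110111010000. Divide by 1011 (XOR where the leading bit is 1):
  pos 0: 1101 XOR 1011 = 0110
  pos 1: 1101 XOR 1011 = 0110
  pos 2: 1101 XOR 1011 = 0110
  pos 3: 1100 XOR 1011 = 0111
  pos 4: 1111 XOR 1011 = 0100
  pos 5: 1000 XOR 1011 = 0011
  pos 7: 1100 XOR 1011 = 0111
  pos 8: 1110 XOR 1011 = 0101
Remainder (last 3 bits) = 101. This is the CRC / FCS.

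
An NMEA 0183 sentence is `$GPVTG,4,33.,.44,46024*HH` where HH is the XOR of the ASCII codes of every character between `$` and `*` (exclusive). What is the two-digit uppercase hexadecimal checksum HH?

52

XOR the ASCII codes of the payload characters:
  'G' = 0x47 → acc = 0x47
  'P' = 0x50 → acc = 0x17
  'V' = 0x56 → acc = 0x41
  'T' = 0x54 → acc = 0x15
  'G' = 0x47 → acc = 0x52
  ',' = 0x2C → acc = 0x7E
  '4' = 0x34 → acc = 0x4A
  ',' = 0x2C → acc = 0x66
  '3' = 0x33 → acc = 0x55
  '3' = 0x33 → acc = 0x66
  '.' = 0x2E → acc = 0x48
  ',' = 0x2C → acc = 0x64
  '.' = 0x2E → acc = 0x4A
  '4' = 0x34 → acc = 0x7E
  '4' = 0x34 → acc = 0x4A
  ',' = 0x2C → acc = 0x66
  '4' = 0x34 → acc = 0x52
  '6' = 0x36 → acc = 0x64
  '0' = 0x30 → acc = 0x54
  '2' = 0x32 → acc = 0x66
  '4' = 0x34 → acc = 0x52
Checksum = 0x52.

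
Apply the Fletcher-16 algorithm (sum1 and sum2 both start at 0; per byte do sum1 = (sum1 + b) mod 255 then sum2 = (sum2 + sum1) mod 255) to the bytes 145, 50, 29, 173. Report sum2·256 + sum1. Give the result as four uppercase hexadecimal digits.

C48E

Running sums (mod 255):
  after byte 0 (145): sum1=145, sum2=145
  after byte 1 (50): sum1=195, sum2=85
  after byte 2 (29): sum1=224, sum2=54
  after byte 3 (173): sum1=142, sum2=196
Checksum = sum2·256 + sum1 = 196·256 + 142 = 50318 = 0xC48E.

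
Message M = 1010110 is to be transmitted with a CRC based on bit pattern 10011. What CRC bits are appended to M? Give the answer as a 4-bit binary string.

Append 4 zeros: 10101100000. Divide by 10011 (XOR where the leading bit is 1):
  pos 0: 10101 XOR 10011 = 00110
  pos 2: 11010 XOR 10011 = 01001
  pos 3: 10010 XOR 10011 = 00001
Remainder (last 4 bits) = 1000. This is the CRC / FCS.

1000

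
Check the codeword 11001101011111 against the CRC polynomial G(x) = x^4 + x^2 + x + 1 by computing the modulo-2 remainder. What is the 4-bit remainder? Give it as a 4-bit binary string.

0000

Modulo-2 division of 11001101011111 by 10111:
  pos 0: 11001 XOR 10111 = 01110
  pos 1: 11101 XOR 10111 = 01010
  pos 2: 10100 XOR 10111 = 00011
  pos 5: 11101 XOR 10111 = 01010
  pos 6: 10101 XOR 10111 = 00010
  pos 9: 10111 XOR 10111 = 00000
Remainder = 0000 (zero — the frame passes the CRC check).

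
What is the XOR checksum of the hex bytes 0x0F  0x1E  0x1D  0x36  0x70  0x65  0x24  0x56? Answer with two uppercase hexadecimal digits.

5D

XOR the bytes together:
  start with 0x0F
  0x0F ⊕ 0x1E = 0x11
  0x11 ⊕ 0x1D = 0x0C
  0x0C ⊕ 0x36 = 0x3A
  0x3A ⊕ 0x70 = 0x4A
  0x4A ⊕ 0x65 = 0x2F
  0x2F ⊕ 0x24 = 0x0B
  0x0B ⊕ 0x56 = 0x5D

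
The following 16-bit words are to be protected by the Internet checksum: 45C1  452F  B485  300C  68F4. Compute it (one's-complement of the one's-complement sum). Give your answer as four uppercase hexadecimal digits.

One's-complement addition (fold any carry out of bit 15 back into bit 0):
  0x45C1 + 0x452F = 0x08AF0
  0x8AF0 + 0xB485 = 0x13F75 → wrap carry → 0x3F76
  0x3F76 + 0x300C = 0x06F82
  0x6F82 + 0x68F4 = 0x0D876
One's-complement sum = 0xD876.
Checksum = ~0xD876 & 0xFFFF = 0x2789.

2789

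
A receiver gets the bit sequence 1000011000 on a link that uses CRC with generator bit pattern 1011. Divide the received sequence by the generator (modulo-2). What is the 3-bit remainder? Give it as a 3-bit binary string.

Modulo-2 division of 1000011000 by 1011:
  pos 0: 1000 XOR 1011 = 0011
  pos 2: 1101 XOR 1011 = 0110
  pos 3: 1101 XOR 1011 = 0110
  pos 4: 1100 XOR 1011 = 0111
  pos 5: 1110 XOR 1011 = 0101
  pos 6: 1010 XOR 1011 = 0001
Remainder = 001 (nonzero — an error is detected).

001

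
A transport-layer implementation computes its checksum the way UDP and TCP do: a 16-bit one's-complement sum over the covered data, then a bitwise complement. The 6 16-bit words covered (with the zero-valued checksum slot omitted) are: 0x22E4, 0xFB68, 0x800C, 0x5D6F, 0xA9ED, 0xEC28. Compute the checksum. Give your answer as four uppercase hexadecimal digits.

6E20

One's-complement addition (fold any carry out of bit 15 back into bit 0):
  0x22E4 + 0xFB68 = 0x11E4C → wrap carry → 0x1E4D
  0x1E4D + 0x800C = 0x09E59
  0x9E59 + 0x5D6F = 0x0FBC8
  0xFBC8 + 0xA9ED = 0x1A5B5 → wrap carry → 0xA5B6
  0xA5B6 + 0xEC28 = 0x191DE → wrap carry → 0x91DF
One's-complement sum = 0x91DF.
Checksum = ~0x91DF & 0xFFFF = 0x6E20.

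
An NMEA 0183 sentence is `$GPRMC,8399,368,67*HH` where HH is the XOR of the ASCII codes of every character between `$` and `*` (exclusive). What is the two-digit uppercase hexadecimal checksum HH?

50

XOR the ASCII codes of the payload characters:
  'G' = 0x47 → acc = 0x47
  'P' = 0x50 → acc = 0x17
  'R' = 0x52 → acc = 0x45
  'M' = 0x4D → acc = 0x08
  'C' = 0x43 → acc = 0x4B
  ',' = 0x2C → acc = 0x67
  '8' = 0x38 → acc = 0x5F
  '3' = 0x33 → acc = 0x6C
  '9' = 0x39 → acc = 0x55
  '9' = 0x39 → acc = 0x6C
  ',' = 0x2C → acc = 0x40
  '3' = 0x33 → acc = 0x73
  '6' = 0x36 → acc = 0x45
  '8' = 0x38 → acc = 0x7D
  ',' = 0x2C → acc = 0x51
  '6' = 0x36 → acc = 0x67
  '7' = 0x37 → acc = 0x50
Checksum = 0x50.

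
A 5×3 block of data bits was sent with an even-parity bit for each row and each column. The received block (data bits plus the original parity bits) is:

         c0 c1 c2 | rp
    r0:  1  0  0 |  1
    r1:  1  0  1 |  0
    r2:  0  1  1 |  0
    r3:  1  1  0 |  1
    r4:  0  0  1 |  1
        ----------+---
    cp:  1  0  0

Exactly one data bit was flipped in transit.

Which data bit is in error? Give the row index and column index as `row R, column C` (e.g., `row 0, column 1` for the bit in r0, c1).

Recompute each row's even parity and compare to rp:
  r0: data parity 1, sent rp 1 → ok
  r1: data parity 0, sent rp 0 → ok
  r2: data parity 0, sent rp 0 → ok
  r3: data parity 0, sent rp 1 → mismatch
  r4: data parity 1, sent rp 1 → ok
Recompute each column's even parity and compare to cp:
  c0: data parity 1, sent cp 1 → ok
  c1: data parity 0, sent cp 0 → ok
  c2: data parity 1, sent cp 0 → mismatch
Exactly one row (r3) and one column (c2) fail → the flipped bit is at their intersection.

row 3, column 2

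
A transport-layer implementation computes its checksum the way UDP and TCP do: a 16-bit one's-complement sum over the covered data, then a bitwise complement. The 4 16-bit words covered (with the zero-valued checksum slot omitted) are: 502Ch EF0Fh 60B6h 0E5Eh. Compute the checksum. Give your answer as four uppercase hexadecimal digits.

51AF

One's-complement addition (fold any carry out of bit 15 back into bit 0):
  0x502C + 0xEF0F = 0x13F3B → wrap carry → 0x3F3C
  0x3F3C + 0x60B6 = 0x09FF2
  0x9FF2 + 0x0E5E = 0x0AE50
One's-complement sum = 0xAE50.
Checksum = ~0xAE50 & 0xFFFF = 0x51AF.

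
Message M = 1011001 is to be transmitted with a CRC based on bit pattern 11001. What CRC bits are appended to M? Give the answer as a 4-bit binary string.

1010

Append 4 zeros: 10110010000. Divide by 11001 (XOR where the leading bit is 1):
  pos 0: 10110 XOR 11001 = 01111
  pos 1: 11110 XOR 11001 = 00111
  pos 3: 11110 XOR 11001 = 00111
  pos 5: 11100 XOR 11001 = 00101
Remainder (last 4 bits) = 1010. This is the CRC / FCS.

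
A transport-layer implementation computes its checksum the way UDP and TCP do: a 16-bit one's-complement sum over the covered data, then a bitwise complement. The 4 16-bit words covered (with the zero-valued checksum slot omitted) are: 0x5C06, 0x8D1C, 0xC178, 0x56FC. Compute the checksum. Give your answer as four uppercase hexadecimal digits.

One's-complement addition (fold any carry out of bit 15 back into bit 0):
  0x5C06 + 0x8D1C = 0x0E922
  0xE922 + 0xC178 = 0x1AA9A → wrap carry → 0xAA9B
  0xAA9B + 0x56FC = 0x10197 → wrap carry → 0x0198
One's-complement sum = 0x0198.
Checksum = ~0x0198 & 0xFFFF = 0xFE67.

FE67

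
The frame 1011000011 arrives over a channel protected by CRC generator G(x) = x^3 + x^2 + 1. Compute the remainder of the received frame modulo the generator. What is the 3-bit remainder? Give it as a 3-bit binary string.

Modulo-2 division of 1011000011 by 1101:
  pos 0: 1011 XOR 1101 = 0110
  pos 1: 1100 XOR 1101 = 0001
  pos 4: 1000 XOR 1101 = 0101
  pos 5: 1011 XOR 1101 = 0110
  pos 6: 1101 XOR 1101 = 0000
Remainder = 000 (zero — the frame passes the CRC check).

000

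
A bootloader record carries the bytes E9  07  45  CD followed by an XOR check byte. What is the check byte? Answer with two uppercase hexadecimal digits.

66

XOR the bytes together:
  start with 0xE9
  0xE9 ⊕ 0x07 = 0xEE
  0xEE ⊕ 0x45 = 0xAB
  0xAB ⊕ 0xCD = 0x66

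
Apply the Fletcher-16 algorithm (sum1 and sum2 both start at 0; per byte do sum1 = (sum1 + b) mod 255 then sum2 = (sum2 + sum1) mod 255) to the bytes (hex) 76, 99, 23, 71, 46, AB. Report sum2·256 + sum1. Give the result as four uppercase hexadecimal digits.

DF96

Running sums (mod 255):
  after byte 0 (76): sum1=118, sum2=118
  after byte 1 (99): sum1=16, sum2=134
  after byte 2 (23): sum1=51, sum2=185
  after byte 3 (71): sum1=164, sum2=94
  after byte 4 (46): sum1=234, sum2=73
  after byte 5 (AB): sum1=150, sum2=223
Checksum = sum2·256 + sum1 = 223·256 + 150 = 57238 = 0xDF96.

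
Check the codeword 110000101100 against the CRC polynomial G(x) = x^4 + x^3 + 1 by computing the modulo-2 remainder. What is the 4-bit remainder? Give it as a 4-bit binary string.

0000

Modulo-2 division of 110000101100 by 11001:
  pos 0: 11000 XOR 11001 = 00001
  pos 4: 10101 XOR 11001 = 01100
  pos 5: 11001 XOR 11001 = 00000
Remainder = 0000 (zero — the frame passes the CRC check).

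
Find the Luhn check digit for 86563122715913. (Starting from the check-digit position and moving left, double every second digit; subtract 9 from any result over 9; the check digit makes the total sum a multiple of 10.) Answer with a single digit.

0

Partial digits right→left: 3 1 9 5 1 7 2 2 1 3 6 5 6 8
Double every second digit counting from the check-digit position (so the 1st, 3rd, 5th, ... of the partial from the right).
  doubled (with −9 where >9): 6 9 2 4 2 3 3 → sum 29
  kept as-is: 1 5 7 2 3 5 8 → sum 31
Total = 29 + 31 = 60.
Check digit = (10 − (60 mod 10)) mod 10 = 0.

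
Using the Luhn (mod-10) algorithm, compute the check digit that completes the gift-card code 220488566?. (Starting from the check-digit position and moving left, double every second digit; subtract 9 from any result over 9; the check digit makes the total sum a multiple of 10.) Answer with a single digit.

Partial digits right→left: 6 6 5 8 8 4 0 2 2
Double every second digit counting from the check-digit position (so the 1st, 3rd, 5th, ... of the partial from the right).
  doubled (with −9 where >9): 3 1 7 0 4 → sum 15
  kept as-is: 6 8 4 2 → sum 20
Total = 15 + 20 = 35.
Check digit = (10 − (35 mod 10)) mod 10 = 5.

5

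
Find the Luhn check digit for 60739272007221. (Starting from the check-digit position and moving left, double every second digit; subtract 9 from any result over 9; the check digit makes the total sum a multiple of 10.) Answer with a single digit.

2

Partial digits right→left: 1 2 2 7 0 0 2 7 2 9 3 7 0 6
Double every second digit counting from the check-digit position (so the 1st, 3rd, 5th, ... of the partial from the right).
  doubled (with −9 where >9): 2 4 0 4 4 6 0 → sum 20
  kept as-is: 2 7 0 7 9 7 6 → sum 38
Total = 20 + 38 = 58.
Check digit = (10 − (58 mod 10)) mod 10 = 2.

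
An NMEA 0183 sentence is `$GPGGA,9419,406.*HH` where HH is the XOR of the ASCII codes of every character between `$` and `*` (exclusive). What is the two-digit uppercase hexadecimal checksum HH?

4F

XOR the ASCII codes of the payload characters:
  'G' = 0x47 → acc = 0x47
  'P' = 0x50 → acc = 0x17
  'G' = 0x47 → acc = 0x50
  'G' = 0x47 → acc = 0x17
  'A' = 0x41 → acc = 0x56
  ',' = 0x2C → acc = 0x7A
  '9' = 0x39 → acc = 0x43
  '4' = 0x34 → acc = 0x77
  '1' = 0x31 → acc = 0x46
  '9' = 0x39 → acc = 0x7F
  ',' = 0x2C → acc = 0x53
  '4' = 0x34 → acc = 0x67
  '0' = 0x30 → acc = 0x57
  '6' = 0x36 → acc = 0x61
  '.' = 0x2E → acc = 0x4F
Checksum = 0x4F.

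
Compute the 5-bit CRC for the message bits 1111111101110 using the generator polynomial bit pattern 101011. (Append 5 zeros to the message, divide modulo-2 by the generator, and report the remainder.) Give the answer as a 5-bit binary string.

Append 5 zeros: 111111110111000000. Divide by 101011 (XOR where the leading bit is 1):
  pos 0: 111111 XOR 101011 = 010100
  pos 1: 101001 XOR 101011 = 000010
  pos 5: 101011 XOR 101011 = 000000
  pos 11: 100000 XOR 101011 = 001011
Remainder (last 5 bits) = 10110. This is the CRC / FCS.

10110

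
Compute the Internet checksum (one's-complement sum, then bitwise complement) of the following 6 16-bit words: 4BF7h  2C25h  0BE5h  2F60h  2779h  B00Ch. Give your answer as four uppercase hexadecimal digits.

7518

One's-complement addition (fold any carry out of bit 15 back into bit 0):
  0x4BF7 + 0x2C25 = 0x0781C
  0x781C + 0x0BE5 = 0x08401
  0x8401 + 0x2F60 = 0x0B361
  0xB361 + 0x2779 = 0x0DADA
  0xDADA + 0xB00C = 0x18AE6 → wrap carry → 0x8AE7
One's-complement sum = 0x8AE7.
Checksum = ~0x8AE7 & 0xFFFF = 0x7518.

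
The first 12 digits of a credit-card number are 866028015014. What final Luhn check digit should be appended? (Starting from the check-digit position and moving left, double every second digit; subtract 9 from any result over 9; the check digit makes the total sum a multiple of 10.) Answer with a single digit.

Partial digits right→left: 4 1 0 5 1 0 8 2 0 6 6 8
Double every second digit counting from the check-digit position (so the 1st, 3rd, 5th, ... of the partial from the right).
  doubled (with −9 where >9): 8 0 2 7 0 3 → sum 20
  kept as-is: 1 5 0 2 6 8 → sum 22
Total = 20 + 22 = 42.
Check digit = (10 − (42 mod 10)) mod 10 = 8.

8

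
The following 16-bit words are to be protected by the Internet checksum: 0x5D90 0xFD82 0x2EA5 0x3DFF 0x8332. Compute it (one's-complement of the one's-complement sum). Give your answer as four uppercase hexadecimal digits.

B515

One's-complement addition (fold any carry out of bit 15 back into bit 0):
  0x5D90 + 0xFD82 = 0x15B12 → wrap carry → 0x5B13
  0x5B13 + 0x2EA5 = 0x089B8
  0x89B8 + 0x3DFF = 0x0C7B7
  0xC7B7 + 0x8332 = 0x14AE9 → wrap carry → 0x4AEA
One's-complement sum = 0x4AEA.
Checksum = ~0x4AEA & 0xFFFF = 0xB515.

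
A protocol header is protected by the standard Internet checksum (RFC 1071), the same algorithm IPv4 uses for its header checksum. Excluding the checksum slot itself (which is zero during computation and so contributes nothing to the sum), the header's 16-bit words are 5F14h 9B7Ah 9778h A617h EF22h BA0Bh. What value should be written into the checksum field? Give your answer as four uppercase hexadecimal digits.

One's-complement addition (fold any carry out of bit 15 back into bit 0):
  0x5F14 + 0x9B7A = 0x0FA8E
  0xFA8E + 0x9778 = 0x19206 → wrap carry → 0x9207
  0x9207 + 0xA617 = 0x1381E → wrap carry → 0x381F
  0x381F + 0xEF22 = 0x12741 → wrap carry → 0x2742
  0x2742 + 0xBA0B = 0x0E14D
One's-complement sum = 0xE14D.
Checksum = ~0xE14D & 0xFFFF = 0x1EB2.

1EB2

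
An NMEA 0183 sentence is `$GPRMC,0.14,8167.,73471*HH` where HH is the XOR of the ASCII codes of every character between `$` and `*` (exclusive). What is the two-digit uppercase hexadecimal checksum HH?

XOR the ASCII codes of the payload characters:
  'G' = 0x47 → acc = 0x47
  'P' = 0x50 → acc = 0x17
  'R' = 0x52 → acc = 0x45
  'M' = 0x4D → acc = 0x08
  'C' = 0x43 → acc = 0x4B
  ',' = 0x2C → acc = 0x67
  '0' = 0x30 → acc = 0x57
  '.' = 0x2E → acc = 0x79
  '1' = 0x31 → acc = 0x48
  '4' = 0x34 → acc = 0x7C
  ',' = 0x2C → acc = 0x50
  '8' = 0x38 → acc = 0x68
  '1' = 0x31 → acc = 0x59
  '6' = 0x36 → acc = 0x6F
  '7' = 0x37 → acc = 0x58
  '.' = 0x2E → acc = 0x76
  ',' = 0x2C → acc = 0x5A
  '7' = 0x37 → acc = 0x6D
  '3' = 0x33 → acc = 0x5E
  '4' = 0x34 → acc = 0x6A
  '7' = 0x37 → acc = 0x5D
  '1' = 0x31 → acc = 0x6C
Checksum = 0x6C.

6C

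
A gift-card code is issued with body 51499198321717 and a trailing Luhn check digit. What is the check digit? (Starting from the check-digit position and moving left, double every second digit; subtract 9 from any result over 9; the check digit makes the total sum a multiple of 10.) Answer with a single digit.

Partial digits right→left: 7 1 7 1 2 3 8 9 1 9 9 4 1 5
Double every second digit counting from the check-digit position (so the 1st, 3rd, 5th, ... of the partial from the right).
  doubled (with −9 where >9): 5 5 4 7 2 9 2 → sum 34
  kept as-is: 1 1 3 9 9 4 5 → sum 32
Total = 34 + 32 = 66.
Check digit = (10 − (66 mod 10)) mod 10 = 4.

4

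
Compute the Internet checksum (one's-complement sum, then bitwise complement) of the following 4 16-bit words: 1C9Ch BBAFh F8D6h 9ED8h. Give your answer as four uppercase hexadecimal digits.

One's-complement addition (fold any carry out of bit 15 back into bit 0):
  0x1C9C + 0xBBAF = 0x0D84B
  0xD84B + 0xF8D6 = 0x1D121 → wrap carry → 0xD122
  0xD122 + 0x9ED8 = 0x16FFA → wrap carry → 0x6FFB
One's-complement sum = 0x6FFB.
Checksum = ~0x6FFB & 0xFFFF = 0x9004.

9004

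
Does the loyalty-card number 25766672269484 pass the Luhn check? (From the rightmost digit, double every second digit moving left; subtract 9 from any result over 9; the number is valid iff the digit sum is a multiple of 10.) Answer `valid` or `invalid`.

valid

From the right, keep odd positions and double even positions (subtract 9 from any doubled value over 9):
  doubled (positions 2,4,...): 7 9 4 5 3 5 4 → sum 37
  kept (positions 1,3,...): 4 4 6 2 6 6 5 → sum 33
Total = 70.
70 mod 10 = 0, so the number is valid.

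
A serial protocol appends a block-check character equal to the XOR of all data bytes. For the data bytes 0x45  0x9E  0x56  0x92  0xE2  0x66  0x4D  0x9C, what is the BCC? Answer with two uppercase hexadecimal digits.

XOR the bytes together:
  start with 0x45
  0x45 ⊕ 0x9E = 0xDB
  0xDB ⊕ 0x56 = 0x8D
  0x8D ⊕ 0x92 = 0x1F
  0x1F ⊕ 0xE2 = 0xFD
  0xFD ⊕ 0x66 = 0x9B
  0x9B ⊕ 0x4D = 0xD6
  0xD6 ⊕ 0x9C = 0x4A

4A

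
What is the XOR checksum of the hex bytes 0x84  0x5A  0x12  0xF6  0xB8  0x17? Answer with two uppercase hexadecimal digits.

95

XOR the bytes together:
  start with 0x84
  0x84 ⊕ 0x5A = 0xDE
  0xDE ⊕ 0x12 = 0xCC
  0xCC ⊕ 0xF6 = 0x3A
  0x3A ⊕ 0xB8 = 0x82
  0x82 ⊕ 0x17 = 0x95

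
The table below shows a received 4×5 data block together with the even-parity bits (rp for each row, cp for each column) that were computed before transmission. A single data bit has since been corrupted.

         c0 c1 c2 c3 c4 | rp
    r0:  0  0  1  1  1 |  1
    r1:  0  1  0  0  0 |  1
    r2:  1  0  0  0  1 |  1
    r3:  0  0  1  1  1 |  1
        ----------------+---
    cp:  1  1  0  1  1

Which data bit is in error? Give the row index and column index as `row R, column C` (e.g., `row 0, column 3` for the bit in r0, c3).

Recompute each row's even parity and compare to rp:
  r0: data parity 1, sent rp 1 → ok
  r1: data parity 1, sent rp 1 → ok
  r2: data parity 0, sent rp 1 → mismatch
  r3: data parity 1, sent rp 1 → ok
Recompute each column's even parity and compare to cp:
  c0: data parity 1, sent cp 1 → ok
  c1: data parity 1, sent cp 1 → ok
  c2: data parity 0, sent cp 0 → ok
  c3: data parity 0, sent cp 1 → mismatch
  c4: data parity 1, sent cp 1 → ok
Exactly one row (r2) and one column (c3) fail → the flipped bit is at their intersection.

row 2, column 3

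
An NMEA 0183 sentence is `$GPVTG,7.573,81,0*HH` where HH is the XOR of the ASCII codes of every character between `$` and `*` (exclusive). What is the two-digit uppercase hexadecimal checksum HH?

XOR the ASCII codes of the payload characters:
  'G' = 0x47 → acc = 0x47
  'P' = 0x50 → acc = 0x17
  'V' = 0x56 → acc = 0x41
  'T' = 0x54 → acc = 0x15
  'G' = 0x47 → acc = 0x52
  ',' = 0x2C → acc = 0x7E
  '7' = 0x37 → acc = 0x49
  '.' = 0x2E → acc = 0x67
  '5' = 0x35 → acc = 0x52
  '7' = 0x37 → acc = 0x65
  '3' = 0x33 → acc = 0x56
  ',' = 0x2C → acc = 0x7A
  '8' = 0x38 → acc = 0x42
  '1' = 0x31 → acc = 0x73
  ',' = 0x2C → acc = 0x5F
  '0' = 0x30 → acc = 0x6F
Checksum = 0x6F.

6F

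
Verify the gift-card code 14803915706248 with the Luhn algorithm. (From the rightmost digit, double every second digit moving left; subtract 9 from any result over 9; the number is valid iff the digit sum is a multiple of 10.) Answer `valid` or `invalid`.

invalid

From the right, keep odd positions and double even positions (subtract 9 from any doubled value over 9):
  doubled (positions 2,4,...): 8 3 5 2 6 7 2 → sum 33
  kept (positions 1,3,...): 8 2 0 5 9 0 4 → sum 28
Total = 61.
61 mod 10 = 1, so the number is invalid.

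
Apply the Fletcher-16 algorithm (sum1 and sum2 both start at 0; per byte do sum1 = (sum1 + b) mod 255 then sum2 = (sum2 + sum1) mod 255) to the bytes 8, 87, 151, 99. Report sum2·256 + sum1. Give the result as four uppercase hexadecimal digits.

B85A

Running sums (mod 255):
  after byte 0 (8): sum1=8, sum2=8
  after byte 1 (87): sum1=95, sum2=103
  after byte 2 (151): sum1=246, sum2=94
  after byte 3 (99): sum1=90, sum2=184
Checksum = sum2·256 + sum1 = 184·256 + 90 = 47194 = 0xB85A.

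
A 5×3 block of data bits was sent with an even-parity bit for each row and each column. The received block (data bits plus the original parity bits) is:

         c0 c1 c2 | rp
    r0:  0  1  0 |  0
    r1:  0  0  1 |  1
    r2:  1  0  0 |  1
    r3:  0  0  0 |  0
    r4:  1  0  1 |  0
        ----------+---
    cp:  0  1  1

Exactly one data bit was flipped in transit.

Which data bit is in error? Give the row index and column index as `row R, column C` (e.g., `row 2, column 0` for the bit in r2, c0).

Recompute each row's even parity and compare to rp:
  r0: data parity 1, sent rp 0 → mismatch
  r1: data parity 1, sent rp 1 → ok
  r2: data parity 1, sent rp 1 → ok
  r3: data parity 0, sent rp 0 → ok
  r4: data parity 0, sent rp 0 → ok
Recompute each column's even parity and compare to cp:
  c0: data parity 0, sent cp 0 → ok
  c1: data parity 1, sent cp 1 → ok
  c2: data parity 0, sent cp 1 → mismatch
Exactly one row (r0) and one column (c2) fail → the flipped bit is at their intersection.

row 0, column 2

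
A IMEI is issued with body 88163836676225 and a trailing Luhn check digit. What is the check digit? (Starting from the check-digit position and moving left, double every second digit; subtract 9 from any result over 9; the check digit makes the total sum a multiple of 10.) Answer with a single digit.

1

Partial digits right→left: 5 2 2 6 7 6 6 3 8 3 6 1 8 8
Double every second digit counting from the check-digit position (so the 1st, 3rd, 5th, ... of the partial from the right).
  doubled (with −9 where >9): 1 4 5 3 7 3 7 → sum 30
  kept as-is: 2 6 6 3 3 1 8 → sum 29
Total = 30 + 29 = 59.
Check digit = (10 − (59 mod 10)) mod 10 = 1.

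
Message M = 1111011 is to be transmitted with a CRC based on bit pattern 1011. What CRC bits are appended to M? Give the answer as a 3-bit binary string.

111

Append 3 zeros: 1111011000. Divide by 1011 (XOR where the leading bit is 1):
  pos 0: 1111 XOR 1011 = 0100
  pos 1: 1000 XOR 1011 = 0011
  pos 3: 1111 XOR 1011 = 0100
  pos 4: 1000 XOR 1011 = 0011
  pos 6: 1100 XOR 1011 = 0111
Remainder (last 3 bits) = 111. This is the CRC / FCS.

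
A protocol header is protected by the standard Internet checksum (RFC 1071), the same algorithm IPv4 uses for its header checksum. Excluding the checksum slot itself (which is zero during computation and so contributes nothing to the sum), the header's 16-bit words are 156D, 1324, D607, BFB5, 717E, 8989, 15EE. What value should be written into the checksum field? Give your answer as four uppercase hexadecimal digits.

One's-complement addition (fold any carry out of bit 15 back into bit 0):
  0x156D + 0x1324 = 0x02891
  0x2891 + 0xD607 = 0x0FE98
  0xFE98 + 0xBFB5 = 0x1BE4D → wrap carry → 0xBE4E
  0xBE4E + 0x717E = 0x12FCC → wrap carry → 0x2FCD
  0x2FCD + 0x8989 = 0x0B956
  0xB956 + 0x15EE = 0x0CF44
One's-complement sum = 0xCF44.
Checksum = ~0xCF44 & 0xFFFF = 0x30BB.

30BB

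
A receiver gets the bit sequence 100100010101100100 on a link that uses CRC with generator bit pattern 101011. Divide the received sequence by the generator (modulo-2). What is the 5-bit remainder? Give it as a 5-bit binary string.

Modulo-2 division of 100100010101100100 by 101011:
  pos 0: 100100 XOR 101011 = 001111
  pos 2: 111101 XOR 101011 = 010110
  pos 3: 101100 XOR 101011 = 000111
  pos 6: 111101 XOR 101011 = 010110
  pos 7: 101101 XOR 101011 = 000110
  pos 10: 110001 XOR 101011 = 011010
  pos 11: 110100 XOR 101011 = 011111
  pos 12: 111110 XOR 101011 = 010101
Remainder = 10101 (nonzero — an error is detected).

10101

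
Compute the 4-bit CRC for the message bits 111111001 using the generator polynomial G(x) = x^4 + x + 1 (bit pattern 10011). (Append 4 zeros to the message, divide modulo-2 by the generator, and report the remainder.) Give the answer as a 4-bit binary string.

0001

Append 4 zeros: 1111110010000. Divide by 10011 (XOR where the leading bit is 1):
  pos 0: 11111 XOR 10011 = 01100
  pos 1: 11001 XOR 10011 = 01010
  pos 2: 10100 XOR 10011 = 00111
  pos 4: 11101 XOR 10011 = 01110
  pos 5: 11100 XOR 10011 = 01111
  pos 6: 11110 XOR 10011 = 01101
  pos 7: 11010 XOR 10011 = 01001
  pos 8: 10010 XOR 10011 = 00001
Remainder (last 4 bits) = 0001. This is the CRC / FCS.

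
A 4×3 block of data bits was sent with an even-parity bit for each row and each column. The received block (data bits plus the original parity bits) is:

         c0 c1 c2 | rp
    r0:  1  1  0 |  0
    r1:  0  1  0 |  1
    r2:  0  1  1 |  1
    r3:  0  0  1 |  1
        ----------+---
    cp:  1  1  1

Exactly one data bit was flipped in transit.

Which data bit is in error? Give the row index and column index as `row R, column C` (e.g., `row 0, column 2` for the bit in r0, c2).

row 2, column 2

Recompute each row's even parity and compare to rp:
  r0: data parity 0, sent rp 0 → ok
  r1: data parity 1, sent rp 1 → ok
  r2: data parity 0, sent rp 1 → mismatch
  r3: data parity 1, sent rp 1 → ok
Recompute each column's even parity and compare to cp:
  c0: data parity 1, sent cp 1 → ok
  c1: data parity 1, sent cp 1 → ok
  c2: data parity 0, sent cp 1 → mismatch
Exactly one row (r2) and one column (c2) fail → the flipped bit is at their intersection.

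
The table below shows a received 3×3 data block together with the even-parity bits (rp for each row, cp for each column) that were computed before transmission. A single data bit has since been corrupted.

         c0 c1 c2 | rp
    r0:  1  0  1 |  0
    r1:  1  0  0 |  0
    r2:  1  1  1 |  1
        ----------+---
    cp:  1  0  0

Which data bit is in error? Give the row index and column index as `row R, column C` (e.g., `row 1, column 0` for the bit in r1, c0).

Recompute each row's even parity and compare to rp:
  r0: data parity 0, sent rp 0 → ok
  r1: data parity 1, sent rp 0 → mismatch
  r2: data parity 1, sent rp 1 → ok
Recompute each column's even parity and compare to cp:
  c0: data parity 1, sent cp 1 → ok
  c1: data parity 1, sent cp 0 → mismatch
  c2: data parity 0, sent cp 0 → ok
Exactly one row (r1) and one column (c1) fail → the flipped bit is at their intersection.

row 1, column 1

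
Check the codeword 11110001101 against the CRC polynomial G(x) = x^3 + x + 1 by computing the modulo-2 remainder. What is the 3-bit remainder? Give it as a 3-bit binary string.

Modulo-2 division of 11110001101 by 1011:
  pos 0: 1111 XOR 1011 = 0100
  pos 1: 1000 XOR 1011 = 0011
  pos 3: 1100 XOR 1011 = 0111
  pos 4: 1111 XOR 1011 = 0100
  pos 5: 1001 XOR 1011 = 0010
  pos 7: 1001 XOR 1011 = 0010
Remainder = 010 (nonzero — an error is detected).

010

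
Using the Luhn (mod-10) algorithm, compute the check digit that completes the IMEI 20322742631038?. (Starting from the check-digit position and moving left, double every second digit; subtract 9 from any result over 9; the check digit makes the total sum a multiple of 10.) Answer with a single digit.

Partial digits right→left: 8 3 0 1 3 6 2 4 7 2 2 3 0 2
Double every second digit counting from the check-digit position (so the 1st, 3rd, 5th, ... of the partial from the right).
  doubled (with −9 where >9): 7 0 6 4 5 4 0 → sum 26
  kept as-is: 3 1 6 4 2 3 2 → sum 21
Total = 26 + 21 = 47.
Check digit = (10 − (47 mod 10)) mod 10 = 3.

3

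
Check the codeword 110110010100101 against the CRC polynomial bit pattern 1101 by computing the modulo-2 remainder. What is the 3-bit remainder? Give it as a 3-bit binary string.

010

Modulo-2 division of 110110010100101 by 1101:
  pos 0: 1101 XOR 1101 = 0000
  pos 4: 1001 XOR 1101 = 0100
  pos 5: 1000 XOR 1101 = 0101
  pos 6: 1011 XOR 1101 = 0110
  pos 7: 1100 XOR 1101 = 0001
  pos 10: 1010 XOR 1101 = 0111
  pos 11: 1111 XOR 1101 = 0010
Remainder = 010 (nonzero — an error is detected).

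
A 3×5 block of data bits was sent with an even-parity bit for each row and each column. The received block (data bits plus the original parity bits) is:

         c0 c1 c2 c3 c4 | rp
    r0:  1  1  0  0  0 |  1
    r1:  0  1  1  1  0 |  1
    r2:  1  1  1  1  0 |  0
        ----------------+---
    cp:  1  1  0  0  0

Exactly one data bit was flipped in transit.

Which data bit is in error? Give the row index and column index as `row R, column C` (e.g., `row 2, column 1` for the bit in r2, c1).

Recompute each row's even parity and compare to rp:
  r0: data parity 0, sent rp 1 → mismatch
  r1: data parity 1, sent rp 1 → ok
  r2: data parity 0, sent rp 0 → ok
Recompute each column's even parity and compare to cp:
  c0: data parity 0, sent cp 1 → mismatch
  c1: data parity 1, sent cp 1 → ok
  c2: data parity 0, sent cp 0 → ok
  c3: data parity 0, sent cp 0 → ok
  c4: data parity 0, sent cp 0 → ok
Exactly one row (r0) and one column (c0) fail → the flipped bit is at their intersection.

row 0, column 0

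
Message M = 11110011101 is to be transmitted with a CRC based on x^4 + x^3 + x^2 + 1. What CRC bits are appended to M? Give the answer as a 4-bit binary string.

0101

Append 4 zeros: 111100111010000. Divide by 11101 (XOR where the leading bit is 1):
  pos 0: 11110 XOR 11101 = 00011
  pos 3: 11011 XOR 11101 = 00110
  pos 5: 11010 XOR 11101 = 00111
  pos 7: 11110 XOR 11101 = 00011
  pos 10: 11000 XOR 11101 = 00101
Remainder (last 4 bits) = 0101. This is the CRC / FCS.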